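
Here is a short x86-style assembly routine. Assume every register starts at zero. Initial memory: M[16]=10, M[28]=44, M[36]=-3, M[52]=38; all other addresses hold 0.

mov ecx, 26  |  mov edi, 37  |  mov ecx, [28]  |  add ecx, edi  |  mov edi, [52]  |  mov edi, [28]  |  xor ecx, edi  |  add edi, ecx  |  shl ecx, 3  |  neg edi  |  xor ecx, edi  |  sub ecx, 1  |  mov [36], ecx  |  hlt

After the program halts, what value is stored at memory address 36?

-834

after mov ecx, 26: ecx=26
after mov edi, 37: edi=37
after mov ecx, [28]: ecx=M[28]=44
after add ecx, edi: ecx=44+37=81
after mov edi, [52]: edi=M[52]=38
after mov edi, [28]: edi=M[28]=44
after xor ecx, edi: ecx=81^44=125
after add edi, ecx: edi=44+125=169
after shl ecx, 3: ecx=125<<3=1000
after neg edi: edi=-(169)=-169
after xor ecx, edi: ecx=1000^(-169)=-833
after sub ecx, 1: ecx=(-833)-1=-834
mov [36], ecx → M[36]=-834
halt.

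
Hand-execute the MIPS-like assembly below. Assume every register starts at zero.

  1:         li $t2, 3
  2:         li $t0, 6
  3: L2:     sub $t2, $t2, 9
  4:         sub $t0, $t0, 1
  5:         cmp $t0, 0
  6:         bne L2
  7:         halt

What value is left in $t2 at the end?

$t2=3
$t0=6
$t2=3-9=-6
$t0=6-1=5
cmp $t0, 0  (cmp 5,0)
bne L2: taken
$t2=(-6)-9=-15
$t0=5-1=4
cmp $t0, 0  (cmp 4,0)
bne L2: taken
$t2=(-15)-9=-24
$t0=4-1=3
cmp $t0, 0  (cmp 3,0)
bne L2: taken
$t2=(-24)-9=-33
$t0=3-1=2
cmp $t0, 0  (cmp 2,0)
bne L2: taken
$t2=(-33)-9=-42
$t0=2-1=1
cmp $t0, 0  (cmp 1,0)
bne L2: taken
$t2=(-42)-9=-51
$t0=1-1=0
cmp $t0, 0  (cmp 0,0)
bne L2: not taken
halt.

-51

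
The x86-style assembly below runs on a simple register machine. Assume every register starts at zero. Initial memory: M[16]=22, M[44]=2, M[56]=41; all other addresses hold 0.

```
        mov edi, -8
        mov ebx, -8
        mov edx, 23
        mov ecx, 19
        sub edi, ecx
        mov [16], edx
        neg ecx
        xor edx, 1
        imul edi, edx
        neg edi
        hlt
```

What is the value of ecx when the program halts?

-19

after mov edi, -8: edi=-8
after mov ebx, -8: ebx=-8
after mov edx, 23: edx=23
after mov ecx, 19: ecx=19
after sub edi, ecx: edi=(-8)-19=-27
mov [16], edx → M[16]=23
after neg ecx: ecx=-(19)=-19
after xor edx, 1: edx=23^1=22
after imul edi, edx: edi=(-27)*22=-594
after neg edi: edi=-(-594)=594
halt.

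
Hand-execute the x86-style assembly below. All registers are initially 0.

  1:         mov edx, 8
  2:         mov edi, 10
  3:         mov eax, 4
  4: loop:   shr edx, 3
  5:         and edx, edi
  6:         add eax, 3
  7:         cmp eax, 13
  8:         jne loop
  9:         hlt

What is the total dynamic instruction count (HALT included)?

after mov edx, 8: edx=8
after mov edi, 10: edi=10
after mov eax, 4: eax=4
after shr edx, 3: edx=8>>3=1
after and edx, edi: edx=1&10=0
after add eax, 3: eax=4+3=7
cmp eax, 13  (cmp 7,13)
jne loop: taken
after shr edx, 3: edx=0>>3=0
after and edx, edi: edx=0&10=0
after add eax, 3: eax=7+3=10
cmp eax, 13  (cmp 10,13)
jne loop: taken
after shr edx, 3: edx=0>>3=0
after and edx, edi: edx=0&10=0
after add eax, 3: eax=10+3=13
cmp eax, 13  (cmp 13,13)
jne loop: not taken
halt.
Total executed instructions: 19.

19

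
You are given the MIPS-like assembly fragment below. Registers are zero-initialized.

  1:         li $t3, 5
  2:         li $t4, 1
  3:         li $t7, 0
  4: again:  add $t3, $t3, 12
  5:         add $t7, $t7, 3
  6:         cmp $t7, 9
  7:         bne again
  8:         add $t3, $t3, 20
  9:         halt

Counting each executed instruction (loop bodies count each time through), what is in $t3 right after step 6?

17

$t3=5
$t4=1
$t7=0
$t3=5+12=17
$t7=0+3=3
cmp $t7, 9  (cmp 3,9)
After step 6: $t3 = 17.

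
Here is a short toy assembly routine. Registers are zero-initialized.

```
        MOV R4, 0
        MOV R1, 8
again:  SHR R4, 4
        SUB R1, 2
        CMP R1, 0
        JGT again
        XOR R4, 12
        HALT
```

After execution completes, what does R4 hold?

12

after MOV R4, 0: R4=0
after MOV R1, 8: R1=8
after SHR R4, 4: R4=0>>4=0
after SUB R1, 2: R1=8-2=6
CMP R1, 0  (cmp 6,0)
JGT again: taken
after SHR R4, 4: R4=0>>4=0
after SUB R1, 2: R1=6-2=4
CMP R1, 0  (cmp 4,0)
JGT again: taken
after SHR R4, 4: R4=0>>4=0
after SUB R1, 2: R1=4-2=2
CMP R1, 0  (cmp 2,0)
JGT again: taken
after SHR R4, 4: R4=0>>4=0
after SUB R1, 2: R1=2-2=0
CMP R1, 0  (cmp 0,0)
JGT again: not taken
after XOR R4, 12: R4=0^12=12
halt.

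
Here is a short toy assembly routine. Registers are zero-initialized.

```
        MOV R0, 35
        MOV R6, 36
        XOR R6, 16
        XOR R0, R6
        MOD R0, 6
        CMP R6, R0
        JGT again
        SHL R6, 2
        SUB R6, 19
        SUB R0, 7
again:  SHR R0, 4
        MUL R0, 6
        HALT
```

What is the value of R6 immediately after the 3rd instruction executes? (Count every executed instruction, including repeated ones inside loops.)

52

R0=35
R6=36
R6=36^16=52
After step 3: R6 = 52.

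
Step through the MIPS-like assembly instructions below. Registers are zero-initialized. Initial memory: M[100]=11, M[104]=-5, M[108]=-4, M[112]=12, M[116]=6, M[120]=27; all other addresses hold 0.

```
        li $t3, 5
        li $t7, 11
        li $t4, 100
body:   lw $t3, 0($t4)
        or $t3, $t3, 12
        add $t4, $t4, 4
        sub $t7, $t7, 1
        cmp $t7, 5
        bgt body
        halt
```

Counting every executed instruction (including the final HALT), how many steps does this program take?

$t3=5
$t7=11
$t4=100
$t3=M[100]=11
$t3=11|12=15
$t4=100+4=104
$t7=11-1=10
cmp $t7, 5  (cmp 10,5)
bgt body: taken
$t3=M[104]=-5
$t3=(-5)|12=-1
$t4=104+4=108
$t7=10-1=9
cmp $t7, 5  (cmp 9,5)
bgt body: taken
$t3=M[108]=-4
$t3=(-4)|12=-4
$t4=108+4=112
$t7=9-1=8
cmp $t7, 5  (cmp 8,5)
bgt body: taken
$t3=M[112]=12
$t3=12|12=12
$t4=112+4=116
$t7=8-1=7
cmp $t7, 5  (cmp 7,5)
bgt body: taken
$t3=M[116]=6
$t3=6|12=14
$t4=116+4=120
$t7=7-1=6
cmp $t7, 5  (cmp 6,5)
bgt body: taken
$t3=M[120]=27
$t3=27|12=31
$t4=120+4=124
$t7=6-1=5
cmp $t7, 5  (cmp 5,5)
bgt body: not taken
halt.
Total executed instructions: 40.

40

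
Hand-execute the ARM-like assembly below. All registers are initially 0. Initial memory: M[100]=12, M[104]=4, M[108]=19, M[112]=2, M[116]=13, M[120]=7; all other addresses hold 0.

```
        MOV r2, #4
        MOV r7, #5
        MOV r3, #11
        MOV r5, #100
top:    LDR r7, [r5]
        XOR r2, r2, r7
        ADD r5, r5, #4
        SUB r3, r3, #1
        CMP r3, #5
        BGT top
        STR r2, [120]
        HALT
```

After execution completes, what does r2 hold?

after MOV r2, #4: r2=4
after MOV r7, #5: r7=5
after MOV r3, #11: r3=11
after MOV r5, #100: r5=100
after LDR r7, [r5]: r7=M[100]=12
after XOR r2, r2, r7: r2=4^12=8
after ADD r5, r5, #4: r5=100+4=104
after SUB r3, r3, #1: r3=11-1=10
CMP r3, #5  (cmp 10,5)
BGT top: taken
after LDR r7, [r5]: r7=M[104]=4
after XOR r2, r2, r7: r2=8^4=12
after ADD r5, r5, #4: r5=104+4=108
after SUB r3, r3, #1: r3=10-1=9
CMP r3, #5  (cmp 9,5)
BGT top: taken
after LDR r7, [r5]: r7=M[108]=19
after XOR r2, r2, r7: r2=12^19=31
after ADD r5, r5, #4: r5=108+4=112
after SUB r3, r3, #1: r3=9-1=8
CMP r3, #5  (cmp 8,5)
BGT top: taken
after LDR r7, [r5]: r7=M[112]=2
after XOR r2, r2, r7: r2=31^2=29
after ADD r5, r5, #4: r5=112+4=116
after SUB r3, r3, #1: r3=8-1=7
CMP r3, #5  (cmp 7,5)
BGT top: taken
after LDR r7, [r5]: r7=M[116]=13
after XOR r2, r2, r7: r2=29^13=16
after ADD r5, r5, #4: r5=116+4=120
after SUB r3, r3, #1: r3=7-1=6
CMP r3, #5  (cmp 6,5)
BGT top: taken
after LDR r7, [r5]: r7=M[120]=7
after XOR r2, r2, r7: r2=16^7=23
after ADD r5, r5, #4: r5=120+4=124
after SUB r3, r3, #1: r3=6-1=5
CMP r3, #5  (cmp 5,5)
BGT top: not taken
STR r2, [120] → M[120]=23
halt.

23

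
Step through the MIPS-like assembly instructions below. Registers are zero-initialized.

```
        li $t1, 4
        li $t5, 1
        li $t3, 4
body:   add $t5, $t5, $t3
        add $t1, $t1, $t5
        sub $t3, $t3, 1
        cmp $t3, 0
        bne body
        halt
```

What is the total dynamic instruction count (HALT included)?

24

after li $t1, 4: $t1=4
after li $t5, 1: $t5=1
after li $t3, 4: $t3=4
after add $t5, $t5, $t3: $t5=1+4=5
after add $t1, $t1, $t5: $t1=4+5=9
after sub $t3, $t3, 1: $t3=4-1=3
cmp $t3, 0  (cmp 3,0)
bne body: taken
after add $t5, $t5, $t3: $t5=5+3=8
after add $t1, $t1, $t5: $t1=9+8=17
after sub $t3, $t3, 1: $t3=3-1=2
cmp $t3, 0  (cmp 2,0)
bne body: taken
after add $t5, $t5, $t3: $t5=8+2=10
after add $t1, $t1, $t5: $t1=17+10=27
after sub $t3, $t3, 1: $t3=2-1=1
cmp $t3, 0  (cmp 1,0)
bne body: taken
after add $t5, $t5, $t3: $t5=10+1=11
after add $t1, $t1, $t5: $t1=27+11=38
after sub $t3, $t3, 1: $t3=1-1=0
cmp $t3, 0  (cmp 0,0)
bne body: not taken
halt.
Total executed instructions: 24.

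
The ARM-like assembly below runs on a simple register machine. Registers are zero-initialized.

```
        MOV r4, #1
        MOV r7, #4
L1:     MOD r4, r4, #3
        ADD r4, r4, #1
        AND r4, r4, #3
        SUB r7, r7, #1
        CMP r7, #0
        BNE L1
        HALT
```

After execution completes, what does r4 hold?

r4=1
r7=4
r4=1%3=1
r4=1+1=2
r4=2&3=2
r7=4-1=3
CMP r7, #0  (cmp 3,0)
BNE L1: taken
r4=2%3=2
r4=2+1=3
r4=3&3=3
r7=3-1=2
CMP r7, #0  (cmp 2,0)
BNE L1: taken
r4=3%3=0
r4=0+1=1
r4=1&3=1
r7=2-1=1
CMP r7, #0  (cmp 1,0)
BNE L1: taken
r4=1%3=1
r4=1+1=2
r4=2&3=2
r7=1-1=0
CMP r7, #0  (cmp 0,0)
BNE L1: not taken
halt.

2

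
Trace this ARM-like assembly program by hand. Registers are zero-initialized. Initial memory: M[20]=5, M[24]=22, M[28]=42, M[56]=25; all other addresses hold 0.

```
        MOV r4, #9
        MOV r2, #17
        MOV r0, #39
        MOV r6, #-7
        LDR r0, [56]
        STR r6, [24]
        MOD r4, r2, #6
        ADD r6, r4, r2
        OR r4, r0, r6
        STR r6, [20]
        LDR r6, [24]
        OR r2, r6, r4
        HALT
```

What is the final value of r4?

31

r4=9
r2=17
r0=39
r6=-7
r0=M[56]=25
STR r6, [24] → M[24]=-7
r4=17%6=5
r6=5+17=22
r4=25|22=31
STR r6, [20] → M[20]=22
r6=M[24]=-7
r2=(-7)|31=-1
halt.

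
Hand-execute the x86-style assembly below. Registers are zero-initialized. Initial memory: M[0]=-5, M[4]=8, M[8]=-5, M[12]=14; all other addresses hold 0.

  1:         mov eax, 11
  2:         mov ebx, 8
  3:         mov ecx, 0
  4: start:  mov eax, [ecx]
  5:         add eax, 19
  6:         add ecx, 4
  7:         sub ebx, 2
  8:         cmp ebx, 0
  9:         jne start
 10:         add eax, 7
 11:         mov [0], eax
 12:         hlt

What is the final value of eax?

after mov eax, 11: eax=11
after mov ebx, 8: ebx=8
after mov ecx, 0: ecx=0
after mov eax, [ecx]: eax=M[0]=-5
after add eax, 19: eax=(-5)+19=14
after add ecx, 4: ecx=0+4=4
after sub ebx, 2: ebx=8-2=6
cmp ebx, 0  (cmp 6,0)
jne start: taken
after mov eax, [ecx]: eax=M[4]=8
after add eax, 19: eax=8+19=27
after add ecx, 4: ecx=4+4=8
after sub ebx, 2: ebx=6-2=4
cmp ebx, 0  (cmp 4,0)
jne start: taken
after mov eax, [ecx]: eax=M[8]=-5
after add eax, 19: eax=(-5)+19=14
after add ecx, 4: ecx=8+4=12
after sub ebx, 2: ebx=4-2=2
cmp ebx, 0  (cmp 2,0)
jne start: taken
after mov eax, [ecx]: eax=M[12]=14
after add eax, 19: eax=14+19=33
after add ecx, 4: ecx=12+4=16
after sub ebx, 2: ebx=2-2=0
cmp ebx, 0  (cmp 0,0)
jne start: not taken
after add eax, 7: eax=33+7=40
mov [0], eax → M[0]=40
halt.

40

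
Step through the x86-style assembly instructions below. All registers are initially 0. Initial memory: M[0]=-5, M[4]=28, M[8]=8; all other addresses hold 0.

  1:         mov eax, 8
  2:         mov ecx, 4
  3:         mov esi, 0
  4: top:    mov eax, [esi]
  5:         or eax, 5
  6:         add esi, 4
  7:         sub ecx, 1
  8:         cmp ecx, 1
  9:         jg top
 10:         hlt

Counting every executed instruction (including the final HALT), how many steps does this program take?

mov eax, 8 → eax=8
mov ecx, 4 → ecx=4
mov esi, 0 → esi=0
mov eax, [esi] → eax=M[0]=-5
or eax, 5 → eax=(-5)|5=-1
add esi, 4 → esi=0+4=4
sub ecx, 1 → ecx=4-1=3
cmp ecx, 1  (cmp 3,1)
jg top: taken
mov eax, [esi] → eax=M[4]=28
or eax, 5 → eax=28|5=29
add esi, 4 → esi=4+4=8
sub ecx, 1 → ecx=3-1=2
cmp ecx, 1  (cmp 2,1)
jg top: taken
mov eax, [esi] → eax=M[8]=8
or eax, 5 → eax=8|5=13
add esi, 4 → esi=8+4=12
sub ecx, 1 → ecx=2-1=1
cmp ecx, 1  (cmp 1,1)
jg top: not taken
halt.
Total executed instructions: 22.

22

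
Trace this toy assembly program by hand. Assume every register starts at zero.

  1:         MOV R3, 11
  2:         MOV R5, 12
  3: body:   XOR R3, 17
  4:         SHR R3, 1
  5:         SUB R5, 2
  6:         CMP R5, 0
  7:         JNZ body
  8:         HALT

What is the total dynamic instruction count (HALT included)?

33

after MOV R3, 11: R3=11
after MOV R5, 12: R5=12
after XOR R3, 17: R3=11^17=26
after SHR R3, 1: R3=26>>1=13
after SUB R5, 2: R5=12-2=10
CMP R5, 0  (cmp 10,0)
JNZ body: taken
after XOR R3, 17: R3=13^17=28
after SHR R3, 1: R3=28>>1=14
after SUB R5, 2: R5=10-2=8
CMP R5, 0  (cmp 8,0)
JNZ body: taken
after XOR R3, 17: R3=14^17=31
after SHR R3, 1: R3=31>>1=15
after SUB R5, 2: R5=8-2=6
CMP R5, 0  (cmp 6,0)
JNZ body: taken
after XOR R3, 17: R3=15^17=30
after SHR R3, 1: R3=30>>1=15
after SUB R5, 2: R5=6-2=4
CMP R5, 0  (cmp 4,0)
JNZ body: taken
after XOR R3, 17: R3=15^17=30
after SHR R3, 1: R3=30>>1=15
after SUB R5, 2: R5=4-2=2
CMP R5, 0  (cmp 2,0)
JNZ body: taken
after XOR R3, 17: R3=15^17=30
after SHR R3, 1: R3=30>>1=15
after SUB R5, 2: R5=2-2=0
CMP R5, 0  (cmp 0,0)
JNZ body: not taken
halt.
Total executed instructions: 33.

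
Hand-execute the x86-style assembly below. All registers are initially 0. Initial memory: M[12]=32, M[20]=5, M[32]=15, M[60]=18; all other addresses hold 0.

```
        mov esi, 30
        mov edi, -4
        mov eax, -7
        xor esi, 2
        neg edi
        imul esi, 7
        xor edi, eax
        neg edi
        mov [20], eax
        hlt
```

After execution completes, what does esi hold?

esi=30
edi=-4
eax=-7
esi=30^2=28
edi=-(-4)=4
esi=28*7=196
edi=4^(-7)=-3
edi=-(-3)=3
mov [20], eax → M[20]=-7
halt.

196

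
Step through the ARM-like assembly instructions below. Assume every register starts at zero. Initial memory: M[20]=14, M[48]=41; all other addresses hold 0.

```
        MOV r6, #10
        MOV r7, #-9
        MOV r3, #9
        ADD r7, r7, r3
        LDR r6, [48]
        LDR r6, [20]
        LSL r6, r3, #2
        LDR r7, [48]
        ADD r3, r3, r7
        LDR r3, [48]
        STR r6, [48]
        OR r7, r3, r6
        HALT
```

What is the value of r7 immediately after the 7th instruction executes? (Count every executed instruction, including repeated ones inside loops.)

0

r6=10
r7=-9
r3=9
r7=(-9)+9=0
r6=M[48]=41
r6=M[20]=14
r6=9<<2=36
After step 7: r7 = 0.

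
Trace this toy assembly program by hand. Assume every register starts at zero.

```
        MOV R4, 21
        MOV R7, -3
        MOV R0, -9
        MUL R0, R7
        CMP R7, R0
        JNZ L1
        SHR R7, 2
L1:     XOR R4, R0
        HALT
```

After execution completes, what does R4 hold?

14

MOV R4, 21 → R4=21
MOV R7, -3 → R7=-3
MOV R0, -9 → R0=-9
MUL R0, R7 → R0=(-9)*(-3)=27
CMP R7, R0  (cmp -3,27)
JNZ L1: taken
XOR R4, R0 → R4=21^27=14
halt.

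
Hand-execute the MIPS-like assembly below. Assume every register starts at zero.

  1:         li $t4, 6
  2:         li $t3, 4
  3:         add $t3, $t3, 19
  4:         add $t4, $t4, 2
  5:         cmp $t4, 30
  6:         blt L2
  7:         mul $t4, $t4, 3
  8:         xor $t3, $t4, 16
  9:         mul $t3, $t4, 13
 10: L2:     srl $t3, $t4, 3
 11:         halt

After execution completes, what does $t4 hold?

after li $t4, 6: $t4=6
after li $t3, 4: $t3=4
after add $t3, $t3, 19: $t3=4+19=23
after add $t4, $t4, 2: $t4=6+2=8
cmp $t4, 30  (cmp 8,30)
blt L2: taken
after srl $t3, $t4, 3: $t3=8>>3=1
halt.

8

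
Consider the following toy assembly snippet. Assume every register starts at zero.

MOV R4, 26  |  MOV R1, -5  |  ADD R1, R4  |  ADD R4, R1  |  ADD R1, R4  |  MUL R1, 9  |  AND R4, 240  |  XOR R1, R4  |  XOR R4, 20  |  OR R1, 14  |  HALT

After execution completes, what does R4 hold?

MOV R4, 26 → R4=26
MOV R1, -5 → R1=-5
ADD R1, R4 → R1=(-5)+26=21
ADD R4, R1 → R4=26+21=47
ADD R1, R4 → R1=21+47=68
MUL R1, 9 → R1=68*9=612
AND R4, 240 → R4=47&240=32
XOR R1, R4 → R1=612^32=580
XOR R4, 20 → R4=32^20=52
OR R1, 14 → R1=580|14=590
halt.

52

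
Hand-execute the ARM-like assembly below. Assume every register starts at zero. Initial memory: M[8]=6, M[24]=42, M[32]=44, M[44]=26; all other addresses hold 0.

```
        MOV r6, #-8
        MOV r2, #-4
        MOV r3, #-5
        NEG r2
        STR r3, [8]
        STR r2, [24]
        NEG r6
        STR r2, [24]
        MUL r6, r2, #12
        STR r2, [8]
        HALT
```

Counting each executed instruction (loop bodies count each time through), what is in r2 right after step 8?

4

MOV r6, #-8 → r6=-8
MOV r2, #-4 → r2=-4
MOV r3, #-5 → r3=-5
NEG r2 → r2=-(-4)=4
STR r3, [8] → M[8]=-5
STR r2, [24] → M[24]=4
NEG r6 → r6=-(-8)=8
STR r2, [24] → M[24]=4
After step 8: r2 = 4.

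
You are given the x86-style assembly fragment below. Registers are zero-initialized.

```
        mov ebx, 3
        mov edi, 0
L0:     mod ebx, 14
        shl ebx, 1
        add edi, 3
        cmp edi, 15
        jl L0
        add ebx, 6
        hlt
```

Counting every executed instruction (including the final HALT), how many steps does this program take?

after mov ebx, 3: ebx=3
after mov edi, 0: edi=0
after mod ebx, 14: ebx=3%14=3
after shl ebx, 1: ebx=3<<1=6
after add edi, 3: edi=0+3=3
cmp edi, 15  (cmp 3,15)
jl L0: taken
after mod ebx, 14: ebx=6%14=6
after shl ebx, 1: ebx=6<<1=12
after add edi, 3: edi=3+3=6
cmp edi, 15  (cmp 6,15)
jl L0: taken
after mod ebx, 14: ebx=12%14=12
after shl ebx, 1: ebx=12<<1=24
after add edi, 3: edi=6+3=9
cmp edi, 15  (cmp 9,15)
jl L0: taken
after mod ebx, 14: ebx=24%14=10
after shl ebx, 1: ebx=10<<1=20
after add edi, 3: edi=9+3=12
cmp edi, 15  (cmp 12,15)
jl L0: taken
after mod ebx, 14: ebx=20%14=6
after shl ebx, 1: ebx=6<<1=12
after add edi, 3: edi=12+3=15
cmp edi, 15  (cmp 15,15)
jl L0: not taken
after add ebx, 6: ebx=12+6=18
halt.
Total executed instructions: 29.

29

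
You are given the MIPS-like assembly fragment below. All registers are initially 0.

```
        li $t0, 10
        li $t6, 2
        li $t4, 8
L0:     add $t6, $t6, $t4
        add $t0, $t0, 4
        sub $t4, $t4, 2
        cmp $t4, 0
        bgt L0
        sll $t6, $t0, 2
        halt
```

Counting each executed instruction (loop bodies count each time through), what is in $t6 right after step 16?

after li $t0, 10: $t0=10
after li $t6, 2: $t6=2
after li $t4, 8: $t4=8
after add $t6, $t6, $t4: $t6=2+8=10
after add $t0, $t0, 4: $t0=10+4=14
after sub $t4, $t4, 2: $t4=8-2=6
cmp $t4, 0  (cmp 6,0)
bgt L0: taken
after add $t6, $t6, $t4: $t6=10+6=16
after add $t0, $t0, 4: $t0=14+4=18
after sub $t4, $t4, 2: $t4=6-2=4
cmp $t4, 0  (cmp 4,0)
bgt L0: taken
after add $t6, $t6, $t4: $t6=16+4=20
after add $t0, $t0, 4: $t0=18+4=22
after sub $t4, $t4, 2: $t4=4-2=2
After step 16: $t6 = 20.

20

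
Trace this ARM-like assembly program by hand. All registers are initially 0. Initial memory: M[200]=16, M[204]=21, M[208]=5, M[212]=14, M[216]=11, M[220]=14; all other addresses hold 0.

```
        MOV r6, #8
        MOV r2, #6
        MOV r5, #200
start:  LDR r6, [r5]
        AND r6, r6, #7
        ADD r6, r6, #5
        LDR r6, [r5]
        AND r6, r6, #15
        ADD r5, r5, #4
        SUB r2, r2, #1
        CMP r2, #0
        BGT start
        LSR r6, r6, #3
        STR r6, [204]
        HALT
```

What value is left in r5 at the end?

r6=8
r2=6
r5=200
r6=M[200]=16
r6=16&7=0
r6=0+5=5
r6=M[200]=16
r6=16&15=0
r5=200+4=204
r2=6-1=5
CMP r2, #0  (cmp 5,0)
BGT start: taken
r6=M[204]=21
r6=21&7=5
r6=5+5=10
r6=M[204]=21
r6=21&15=5
r5=204+4=208
r2=5-1=4
CMP r2, #0  (cmp 4,0)
BGT start: taken
r6=M[208]=5
r6=5&7=5
r6=5+5=10
r6=M[208]=5
r6=5&15=5
r5=208+4=212
r2=4-1=3
CMP r2, #0  (cmp 3,0)
BGT start: taken
r6=M[212]=14
r6=14&7=6
r6=6+5=11
r6=M[212]=14
r6=14&15=14
r5=212+4=216
r2=3-1=2
CMP r2, #0  (cmp 2,0)
BGT start: taken
r6=M[216]=11
r6=11&7=3
r6=3+5=8
r6=M[216]=11
r6=11&15=11
r5=216+4=220
r2=2-1=1
CMP r2, #0  (cmp 1,0)
BGT start: taken
r6=M[220]=14
r6=14&7=6
r6=6+5=11
r6=M[220]=14
r6=14&15=14
r5=220+4=224
r2=1-1=0
CMP r2, #0  (cmp 0,0)
BGT start: not taken
r6=14>>3=1
STR r6, [204] → M[204]=1
halt.

224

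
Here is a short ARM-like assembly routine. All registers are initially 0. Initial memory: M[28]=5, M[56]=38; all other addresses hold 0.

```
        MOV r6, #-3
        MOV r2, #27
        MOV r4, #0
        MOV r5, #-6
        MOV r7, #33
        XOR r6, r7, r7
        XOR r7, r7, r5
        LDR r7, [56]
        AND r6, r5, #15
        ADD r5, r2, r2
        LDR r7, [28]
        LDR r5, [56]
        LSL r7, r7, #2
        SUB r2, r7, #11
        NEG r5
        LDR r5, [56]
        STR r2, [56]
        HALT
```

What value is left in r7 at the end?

20

r6=-3
r2=27
r4=0
r5=-6
r7=33
r6=33^33=0
r7=33^(-6)=-37
r7=M[56]=38
r6=(-6)&15=10
r5=27+27=54
r7=M[28]=5
r5=M[56]=38
r7=5<<2=20
r2=20-11=9
r5=-(38)=-38
r5=M[56]=38
STR r2, [56] → M[56]=9
halt.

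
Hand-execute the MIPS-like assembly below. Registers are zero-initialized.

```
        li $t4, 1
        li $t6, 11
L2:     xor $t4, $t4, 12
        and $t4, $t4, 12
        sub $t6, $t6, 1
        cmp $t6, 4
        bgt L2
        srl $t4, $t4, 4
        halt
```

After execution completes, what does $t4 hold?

after li $t4, 1: $t4=1
after li $t6, 11: $t6=11
after xor $t4, $t4, 12: $t4=1^12=13
after and $t4, $t4, 12: $t4=13&12=12
after sub $t6, $t6, 1: $t6=11-1=10
cmp $t6, 4  (cmp 10,4)
bgt L2: taken
after xor $t4, $t4, 12: $t4=12^12=0
after and $t4, $t4, 12: $t4=0&12=0
after sub $t6, $t6, 1: $t6=10-1=9
cmp $t6, 4  (cmp 9,4)
bgt L2: taken
after xor $t4, $t4, 12: $t4=0^12=12
after and $t4, $t4, 12: $t4=12&12=12
after sub $t6, $t6, 1: $t6=9-1=8
cmp $t6, 4  (cmp 8,4)
bgt L2: taken
after xor $t4, $t4, 12: $t4=12^12=0
after and $t4, $t4, 12: $t4=0&12=0
after sub $t6, $t6, 1: $t6=8-1=7
cmp $t6, 4  (cmp 7,4)
bgt L2: taken
after xor $t4, $t4, 12: $t4=0^12=12
after and $t4, $t4, 12: $t4=12&12=12
after sub $t6, $t6, 1: $t6=7-1=6
cmp $t6, 4  (cmp 6,4)
bgt L2: taken
after xor $t4, $t4, 12: $t4=12^12=0
after and $t4, $t4, 12: $t4=0&12=0
after sub $t6, $t6, 1: $t6=6-1=5
cmp $t6, 4  (cmp 5,4)
bgt L2: taken
after xor $t4, $t4, 12: $t4=0^12=12
after and $t4, $t4, 12: $t4=12&12=12
after sub $t6, $t6, 1: $t6=5-1=4
cmp $t6, 4  (cmp 4,4)
bgt L2: not taken
after srl $t4, $t4, 4: $t4=12>>4=0
halt.

0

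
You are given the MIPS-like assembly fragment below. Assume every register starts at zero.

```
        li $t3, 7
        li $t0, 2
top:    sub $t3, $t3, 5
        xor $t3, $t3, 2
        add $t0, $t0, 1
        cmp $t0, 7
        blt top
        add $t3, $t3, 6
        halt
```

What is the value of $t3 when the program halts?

-14

li $t3, 7 → $t3=7
li $t0, 2 → $t0=2
sub $t3, $t3, 5 → $t3=7-5=2
xor $t3, $t3, 2 → $t3=2^2=0
add $t0, $t0, 1 → $t0=2+1=3
cmp $t0, 7  (cmp 3,7)
blt top: taken
sub $t3, $t3, 5 → $t3=0-5=-5
xor $t3, $t3, 2 → $t3=(-5)^2=-7
add $t0, $t0, 1 → $t0=3+1=4
cmp $t0, 7  (cmp 4,7)
blt top: taken
sub $t3, $t3, 5 → $t3=(-7)-5=-12
xor $t3, $t3, 2 → $t3=(-12)^2=-10
add $t0, $t0, 1 → $t0=4+1=5
cmp $t0, 7  (cmp 5,7)
blt top: taken
sub $t3, $t3, 5 → $t3=(-10)-5=-15
xor $t3, $t3, 2 → $t3=(-15)^2=-13
add $t0, $t0, 1 → $t0=5+1=6
cmp $t0, 7  (cmp 6,7)
blt top: taken
sub $t3, $t3, 5 → $t3=(-13)-5=-18
xor $t3, $t3, 2 → $t3=(-18)^2=-20
add $t0, $t0, 1 → $t0=6+1=7
cmp $t0, 7  (cmp 7,7)
blt top: not taken
add $t3, $t3, 6 → $t3=(-20)+6=-14
halt.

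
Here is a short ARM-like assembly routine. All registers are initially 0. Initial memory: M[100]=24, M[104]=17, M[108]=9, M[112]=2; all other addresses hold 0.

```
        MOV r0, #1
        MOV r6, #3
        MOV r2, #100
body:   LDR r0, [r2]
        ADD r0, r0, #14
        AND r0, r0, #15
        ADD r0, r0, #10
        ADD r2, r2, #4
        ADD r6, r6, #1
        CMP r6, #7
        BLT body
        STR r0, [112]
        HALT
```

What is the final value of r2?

MOV r0, #1 → r0=1
MOV r6, #3 → r6=3
MOV r2, #100 → r2=100
LDR r0, [r2] → r0=M[100]=24
ADD r0, r0, #14 → r0=24+14=38
AND r0, r0, #15 → r0=38&15=6
ADD r0, r0, #10 → r0=6+10=16
ADD r2, r2, #4 → r2=100+4=104
ADD r6, r6, #1 → r6=3+1=4
CMP r6, #7  (cmp 4,7)
BLT body: taken
LDR r0, [r2] → r0=M[104]=17
ADD r0, r0, #14 → r0=17+14=31
AND r0, r0, #15 → r0=31&15=15
ADD r0, r0, #10 → r0=15+10=25
ADD r2, r2, #4 → r2=104+4=108
ADD r6, r6, #1 → r6=4+1=5
CMP r6, #7  (cmp 5,7)
BLT body: taken
LDR r0, [r2] → r0=M[108]=9
ADD r0, r0, #14 → r0=9+14=23
AND r0, r0, #15 → r0=23&15=7
ADD r0, r0, #10 → r0=7+10=17
ADD r2, r2, #4 → r2=108+4=112
ADD r6, r6, #1 → r6=5+1=6
CMP r6, #7  (cmp 6,7)
BLT body: taken
LDR r0, [r2] → r0=M[112]=2
ADD r0, r0, #14 → r0=2+14=16
AND r0, r0, #15 → r0=16&15=0
ADD r0, r0, #10 → r0=0+10=10
ADD r2, r2, #4 → r2=112+4=116
ADD r6, r6, #1 → r6=6+1=7
CMP r6, #7  (cmp 7,7)
BLT body: not taken
STR r0, [112] → M[112]=10
halt.

116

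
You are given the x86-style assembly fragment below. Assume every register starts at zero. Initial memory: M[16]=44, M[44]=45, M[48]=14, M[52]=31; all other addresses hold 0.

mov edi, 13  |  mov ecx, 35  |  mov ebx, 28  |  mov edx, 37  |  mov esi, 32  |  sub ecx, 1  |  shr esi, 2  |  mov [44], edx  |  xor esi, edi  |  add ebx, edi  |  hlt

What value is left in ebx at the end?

41

mov edi, 13 → edi=13
mov ecx, 35 → ecx=35
mov ebx, 28 → ebx=28
mov edx, 37 → edx=37
mov esi, 32 → esi=32
sub ecx, 1 → ecx=35-1=34
shr esi, 2 → esi=32>>2=8
mov [44], edx → M[44]=37
xor esi, edi → esi=8^13=5
add ebx, edi → ebx=28+13=41
halt.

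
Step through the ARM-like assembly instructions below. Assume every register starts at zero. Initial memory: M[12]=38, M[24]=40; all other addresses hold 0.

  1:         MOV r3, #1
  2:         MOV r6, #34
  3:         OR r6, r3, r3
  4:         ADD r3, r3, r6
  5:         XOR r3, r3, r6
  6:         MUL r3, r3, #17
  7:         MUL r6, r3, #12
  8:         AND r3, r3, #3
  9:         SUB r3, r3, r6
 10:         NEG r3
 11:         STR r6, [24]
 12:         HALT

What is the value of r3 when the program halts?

609

after MOV r3, #1: r3=1
after MOV r6, #34: r6=34
after OR r6, r3, r3: r6=1|1=1
after ADD r3, r3, r6: r3=1+1=2
after XOR r3, r3, r6: r3=2^1=3
after MUL r3, r3, #17: r3=3*17=51
after MUL r6, r3, #12: r6=51*12=612
after AND r3, r3, #3: r3=51&3=3
after SUB r3, r3, r6: r3=3-612=-609
after NEG r3: r3=-(-609)=609
STR r6, [24] → M[24]=612
halt.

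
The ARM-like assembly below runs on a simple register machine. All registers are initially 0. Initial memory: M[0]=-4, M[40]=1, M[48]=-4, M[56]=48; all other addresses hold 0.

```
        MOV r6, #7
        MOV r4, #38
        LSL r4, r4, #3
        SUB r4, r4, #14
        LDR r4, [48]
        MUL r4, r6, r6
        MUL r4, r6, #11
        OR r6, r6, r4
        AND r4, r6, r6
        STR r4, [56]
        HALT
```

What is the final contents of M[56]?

79

after MOV r6, #7: r6=7
after MOV r4, #38: r4=38
after LSL r4, r4, #3: r4=38<<3=304
after SUB r4, r4, #14: r4=304-14=290
after LDR r4, [48]: r4=M[48]=-4
after MUL r4, r6, r6: r4=7*7=49
after MUL r4, r6, #11: r4=7*11=77
after OR r6, r6, r4: r6=7|77=79
after AND r4, r6, r6: r4=79&79=79
STR r4, [56] → M[56]=79
halt.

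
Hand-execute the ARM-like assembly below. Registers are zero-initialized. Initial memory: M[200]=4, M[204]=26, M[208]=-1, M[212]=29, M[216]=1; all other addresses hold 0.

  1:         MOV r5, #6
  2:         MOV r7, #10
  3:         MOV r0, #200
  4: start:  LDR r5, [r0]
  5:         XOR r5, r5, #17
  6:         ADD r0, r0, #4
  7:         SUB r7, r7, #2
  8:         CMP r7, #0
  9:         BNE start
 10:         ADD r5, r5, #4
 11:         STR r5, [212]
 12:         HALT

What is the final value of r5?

after MOV r5, #6: r5=6
after MOV r7, #10: r7=10
after MOV r0, #200: r0=200
after LDR r5, [r0]: r5=M[200]=4
after XOR r5, r5, #17: r5=4^17=21
after ADD r0, r0, #4: r0=200+4=204
after SUB r7, r7, #2: r7=10-2=8
CMP r7, #0  (cmp 8,0)
BNE start: taken
after LDR r5, [r0]: r5=M[204]=26
after XOR r5, r5, #17: r5=26^17=11
after ADD r0, r0, #4: r0=204+4=208
after SUB r7, r7, #2: r7=8-2=6
CMP r7, #0  (cmp 6,0)
BNE start: taken
after LDR r5, [r0]: r5=M[208]=-1
after XOR r5, r5, #17: r5=(-1)^17=-18
after ADD r0, r0, #4: r0=208+4=212
after SUB r7, r7, #2: r7=6-2=4
CMP r7, #0  (cmp 4,0)
BNE start: taken
after LDR r5, [r0]: r5=M[212]=29
after XOR r5, r5, #17: r5=29^17=12
after ADD r0, r0, #4: r0=212+4=216
after SUB r7, r7, #2: r7=4-2=2
CMP r7, #0  (cmp 2,0)
BNE start: taken
after LDR r5, [r0]: r5=M[216]=1
after XOR r5, r5, #17: r5=1^17=16
after ADD r0, r0, #4: r0=216+4=220
after SUB r7, r7, #2: r7=2-2=0
CMP r7, #0  (cmp 0,0)
BNE start: not taken
after ADD r5, r5, #4: r5=16+4=20
STR r5, [212] → M[212]=20
halt.

20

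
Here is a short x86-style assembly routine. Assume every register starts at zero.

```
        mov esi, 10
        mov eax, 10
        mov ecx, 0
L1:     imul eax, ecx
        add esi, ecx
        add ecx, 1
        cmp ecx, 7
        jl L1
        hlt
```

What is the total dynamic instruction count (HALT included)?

after mov esi, 10: esi=10
after mov eax, 10: eax=10
after mov ecx, 0: ecx=0
after imul eax, ecx: eax=10*0=0
after add esi, ecx: esi=10+0=10
after add ecx, 1: ecx=0+1=1
cmp ecx, 7  (cmp 1,7)
jl L1: taken
after imul eax, ecx: eax=0*1=0
after add esi, ecx: esi=10+1=11
after add ecx, 1: ecx=1+1=2
cmp ecx, 7  (cmp 2,7)
jl L1: taken
after imul eax, ecx: eax=0*2=0
after add esi, ecx: esi=11+2=13
after add ecx, 1: ecx=2+1=3
cmp ecx, 7  (cmp 3,7)
jl L1: taken
after imul eax, ecx: eax=0*3=0
after add esi, ecx: esi=13+3=16
after add ecx, 1: ecx=3+1=4
cmp ecx, 7  (cmp 4,7)
jl L1: taken
after imul eax, ecx: eax=0*4=0
after add esi, ecx: esi=16+4=20
after add ecx, 1: ecx=4+1=5
cmp ecx, 7  (cmp 5,7)
jl L1: taken
after imul eax, ecx: eax=0*5=0
after add esi, ecx: esi=20+5=25
after add ecx, 1: ecx=5+1=6
cmp ecx, 7  (cmp 6,7)
jl L1: taken
after imul eax, ecx: eax=0*6=0
after add esi, ecx: esi=25+6=31
after add ecx, 1: ecx=6+1=7
cmp ecx, 7  (cmp 7,7)
jl L1: not taken
halt.
Total executed instructions: 39.

39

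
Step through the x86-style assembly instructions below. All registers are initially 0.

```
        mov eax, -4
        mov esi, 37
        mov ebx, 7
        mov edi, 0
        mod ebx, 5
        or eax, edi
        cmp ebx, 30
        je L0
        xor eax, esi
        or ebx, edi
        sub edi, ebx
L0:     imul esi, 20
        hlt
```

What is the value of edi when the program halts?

-2

eax=-4
esi=37
ebx=7
edi=0
ebx=7%5=2
eax=(-4)|0=-4
cmp ebx, 30  (cmp 2,30)
je L0: not taken
eax=(-4)^37=-39
ebx=2|0=2
edi=0-2=-2
esi=37*20=740
halt.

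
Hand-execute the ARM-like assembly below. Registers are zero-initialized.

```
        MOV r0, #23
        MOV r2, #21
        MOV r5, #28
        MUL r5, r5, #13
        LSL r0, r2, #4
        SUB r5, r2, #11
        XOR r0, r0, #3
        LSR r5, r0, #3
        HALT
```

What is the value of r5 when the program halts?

42

r0=23
r2=21
r5=28
r5=28*13=364
r0=21<<4=336
r5=21-11=10
r0=336^3=339
r5=339>>3=42
halt.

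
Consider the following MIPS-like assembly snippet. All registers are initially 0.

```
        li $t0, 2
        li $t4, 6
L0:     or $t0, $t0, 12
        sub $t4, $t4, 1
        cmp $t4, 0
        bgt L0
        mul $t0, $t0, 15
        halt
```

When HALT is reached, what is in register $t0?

210

after li $t0, 2: $t0=2
after li $t4, 6: $t4=6
after or $t0, $t0, 12: $t0=2|12=14
after sub $t4, $t4, 1: $t4=6-1=5
cmp $t4, 0  (cmp 5,0)
bgt L0: taken
after or $t0, $t0, 12: $t0=14|12=14
after sub $t4, $t4, 1: $t4=5-1=4
cmp $t4, 0  (cmp 4,0)
bgt L0: taken
after or $t0, $t0, 12: $t0=14|12=14
after sub $t4, $t4, 1: $t4=4-1=3
cmp $t4, 0  (cmp 3,0)
bgt L0: taken
after or $t0, $t0, 12: $t0=14|12=14
after sub $t4, $t4, 1: $t4=3-1=2
cmp $t4, 0  (cmp 2,0)
bgt L0: taken
after or $t0, $t0, 12: $t0=14|12=14
after sub $t4, $t4, 1: $t4=2-1=1
cmp $t4, 0  (cmp 1,0)
bgt L0: taken
after or $t0, $t0, 12: $t0=14|12=14
after sub $t4, $t4, 1: $t4=1-1=0
cmp $t4, 0  (cmp 0,0)
bgt L0: not taken
after mul $t0, $t0, 15: $t0=14*15=210
halt.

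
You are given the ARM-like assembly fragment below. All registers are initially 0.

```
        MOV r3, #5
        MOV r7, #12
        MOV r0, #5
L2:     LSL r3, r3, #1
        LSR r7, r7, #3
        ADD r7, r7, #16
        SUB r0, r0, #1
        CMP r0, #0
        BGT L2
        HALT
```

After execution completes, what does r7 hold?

18

after MOV r3, #5: r3=5
after MOV r7, #12: r7=12
after MOV r0, #5: r0=5
after LSL r3, r3, #1: r3=5<<1=10
after LSR r7, r7, #3: r7=12>>3=1
after ADD r7, r7, #16: r7=1+16=17
after SUB r0, r0, #1: r0=5-1=4
CMP r0, #0  (cmp 4,0)
BGT L2: taken
after LSL r3, r3, #1: r3=10<<1=20
after LSR r7, r7, #3: r7=17>>3=2
after ADD r7, r7, #16: r7=2+16=18
after SUB r0, r0, #1: r0=4-1=3
CMP r0, #0  (cmp 3,0)
BGT L2: taken
after LSL r3, r3, #1: r3=20<<1=40
after LSR r7, r7, #3: r7=18>>3=2
after ADD r7, r7, #16: r7=2+16=18
after SUB r0, r0, #1: r0=3-1=2
CMP r0, #0  (cmp 2,0)
BGT L2: taken
after LSL r3, r3, #1: r3=40<<1=80
after LSR r7, r7, #3: r7=18>>3=2
after ADD r7, r7, #16: r7=2+16=18
after SUB r0, r0, #1: r0=2-1=1
CMP r0, #0  (cmp 1,0)
BGT L2: taken
after LSL r3, r3, #1: r3=80<<1=160
after LSR r7, r7, #3: r7=18>>3=2
after ADD r7, r7, #16: r7=2+16=18
after SUB r0, r0, #1: r0=1-1=0
CMP r0, #0  (cmp 0,0)
BGT L2: not taken
halt.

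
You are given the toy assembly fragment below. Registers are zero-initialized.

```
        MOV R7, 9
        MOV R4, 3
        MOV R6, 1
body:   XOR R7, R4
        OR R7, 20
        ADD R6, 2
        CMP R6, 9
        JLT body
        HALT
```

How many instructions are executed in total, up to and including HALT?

24

after MOV R7, 9: R7=9
after MOV R4, 3: R4=3
after MOV R6, 1: R6=1
after XOR R7, R4: R7=9^3=10
after OR R7, 20: R7=10|20=30
after ADD R6, 2: R6=1+2=3
CMP R6, 9  (cmp 3,9)
JLT body: taken
after XOR R7, R4: R7=30^3=29
after OR R7, 20: R7=29|20=29
after ADD R6, 2: R6=3+2=5
CMP R6, 9  (cmp 5,9)
JLT body: taken
after XOR R7, R4: R7=29^3=30
after OR R7, 20: R7=30|20=30
after ADD R6, 2: R6=5+2=7
CMP R6, 9  (cmp 7,9)
JLT body: taken
after XOR R7, R4: R7=30^3=29
after OR R7, 20: R7=29|20=29
after ADD R6, 2: R6=7+2=9
CMP R6, 9  (cmp 9,9)
JLT body: not taken
halt.
Total executed instructions: 24.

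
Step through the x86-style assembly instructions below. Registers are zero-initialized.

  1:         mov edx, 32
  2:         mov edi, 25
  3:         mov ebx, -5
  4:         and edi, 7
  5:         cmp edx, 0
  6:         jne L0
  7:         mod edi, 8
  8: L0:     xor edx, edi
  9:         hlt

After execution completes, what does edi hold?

after mov edx, 32: edx=32
after mov edi, 25: edi=25
after mov ebx, -5: ebx=-5
after and edi, 7: edi=25&7=1
cmp edx, 0  (cmp 32,0)
jne L0: taken
after xor edx, edi: edx=32^1=33
halt.

1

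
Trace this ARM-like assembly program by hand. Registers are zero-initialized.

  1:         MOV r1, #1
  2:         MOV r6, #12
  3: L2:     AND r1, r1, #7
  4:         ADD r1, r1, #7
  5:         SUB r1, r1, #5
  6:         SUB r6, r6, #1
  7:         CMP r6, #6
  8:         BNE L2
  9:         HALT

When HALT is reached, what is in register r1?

5

after MOV r1, #1: r1=1
after MOV r6, #12: r6=12
after AND r1, r1, #7: r1=1&7=1
after ADD r1, r1, #7: r1=1+7=8
after SUB r1, r1, #5: r1=8-5=3
after SUB r6, r6, #1: r6=12-1=11
CMP r6, #6  (cmp 11,6)
BNE L2: taken
after AND r1, r1, #7: r1=3&7=3
after ADD r1, r1, #7: r1=3+7=10
after SUB r1, r1, #5: r1=10-5=5
after SUB r6, r6, #1: r6=11-1=10
CMP r6, #6  (cmp 10,6)
BNE L2: taken
after AND r1, r1, #7: r1=5&7=5
after ADD r1, r1, #7: r1=5+7=12
after SUB r1, r1, #5: r1=12-5=7
after SUB r6, r6, #1: r6=10-1=9
CMP r6, #6  (cmp 9,6)
BNE L2: taken
after AND r1, r1, #7: r1=7&7=7
after ADD r1, r1, #7: r1=7+7=14
after SUB r1, r1, #5: r1=14-5=9
after SUB r6, r6, #1: r6=9-1=8
CMP r6, #6  (cmp 8,6)
BNE L2: taken
after AND r1, r1, #7: r1=9&7=1
after ADD r1, r1, #7: r1=1+7=8
after SUB r1, r1, #5: r1=8-5=3
after SUB r6, r6, #1: r6=8-1=7
CMP r6, #6  (cmp 7,6)
BNE L2: taken
after AND r1, r1, #7: r1=3&7=3
after ADD r1, r1, #7: r1=3+7=10
after SUB r1, r1, #5: r1=10-5=5
after SUB r6, r6, #1: r6=7-1=6
CMP r6, #6  (cmp 6,6)
BNE L2: not taken
halt.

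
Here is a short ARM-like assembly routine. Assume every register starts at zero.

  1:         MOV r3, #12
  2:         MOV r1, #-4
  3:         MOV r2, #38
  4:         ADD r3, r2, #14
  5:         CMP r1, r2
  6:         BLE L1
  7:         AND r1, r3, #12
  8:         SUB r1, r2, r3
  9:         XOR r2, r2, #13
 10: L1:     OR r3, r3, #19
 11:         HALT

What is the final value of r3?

55

r3=12
r1=-4
r2=38
r3=38+14=52
CMP r1, r2  (cmp -4,38)
BLE L1: taken
r3=52|19=55
halt.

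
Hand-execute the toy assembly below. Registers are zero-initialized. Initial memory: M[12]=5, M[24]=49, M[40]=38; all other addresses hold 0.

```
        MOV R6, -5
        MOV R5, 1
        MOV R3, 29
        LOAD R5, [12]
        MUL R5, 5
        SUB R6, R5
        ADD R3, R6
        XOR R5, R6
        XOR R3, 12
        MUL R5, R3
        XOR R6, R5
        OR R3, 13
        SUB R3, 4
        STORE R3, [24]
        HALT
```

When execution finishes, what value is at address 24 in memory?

R6=-5
R5=1
R3=29
R5=M[12]=5
R5=5*5=25
R6=(-5)-25=-30
R3=29+(-30)=-1
R5=25^(-30)=-5
R3=(-1)^12=-13
R5=(-5)*(-13)=65
R6=(-30)^65=-93
R3=(-13)|13=-1
R3=(-1)-4=-5
STORE R3, [24] → M[24]=-5
halt.

-5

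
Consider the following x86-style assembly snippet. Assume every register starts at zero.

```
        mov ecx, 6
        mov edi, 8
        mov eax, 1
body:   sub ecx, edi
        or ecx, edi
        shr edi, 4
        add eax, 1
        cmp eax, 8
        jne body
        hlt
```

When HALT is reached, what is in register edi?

0

ecx=6
edi=8
eax=1
ecx=6-8=-2
ecx=(-2)|8=-2
edi=8>>4=0
eax=1+1=2
cmp eax, 8  (cmp 2,8)
jne body: taken
ecx=(-2)-0=-2
ecx=(-2)|0=-2
edi=0>>4=0
eax=2+1=3
cmp eax, 8  (cmp 3,8)
jne body: taken
ecx=(-2)-0=-2
ecx=(-2)|0=-2
edi=0>>4=0
eax=3+1=4
cmp eax, 8  (cmp 4,8)
jne body: taken
ecx=(-2)-0=-2
ecx=(-2)|0=-2
edi=0>>4=0
eax=4+1=5
cmp eax, 8  (cmp 5,8)
jne body: taken
ecx=(-2)-0=-2
ecx=(-2)|0=-2
edi=0>>4=0
eax=5+1=6
cmp eax, 8  (cmp 6,8)
jne body: taken
ecx=(-2)-0=-2
ecx=(-2)|0=-2
edi=0>>4=0
eax=6+1=7
cmp eax, 8  (cmp 7,8)
jne body: taken
ecx=(-2)-0=-2
ecx=(-2)|0=-2
edi=0>>4=0
eax=7+1=8
cmp eax, 8  (cmp 8,8)
jne body: not taken
halt.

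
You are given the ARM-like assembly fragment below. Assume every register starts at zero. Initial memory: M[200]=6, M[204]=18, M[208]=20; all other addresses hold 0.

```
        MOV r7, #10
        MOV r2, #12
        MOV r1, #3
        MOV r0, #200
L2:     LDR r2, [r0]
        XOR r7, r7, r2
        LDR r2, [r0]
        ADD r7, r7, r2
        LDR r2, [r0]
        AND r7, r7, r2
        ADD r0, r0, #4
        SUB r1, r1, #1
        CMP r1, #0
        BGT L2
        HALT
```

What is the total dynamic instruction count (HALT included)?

35

r7=10
r2=12
r1=3
r0=200
r2=M[200]=6
r7=10^6=12
r2=M[200]=6
r7=12+6=18
r2=M[200]=6
r7=18&6=2
r0=200+4=204
r1=3-1=2
CMP r1, #0  (cmp 2,0)
BGT L2: taken
r2=M[204]=18
r7=2^18=16
r2=M[204]=18
r7=16+18=34
r2=M[204]=18
r7=34&18=2
r0=204+4=208
r1=2-1=1
CMP r1, #0  (cmp 1,0)
BGT L2: taken
r2=M[208]=20
r7=2^20=22
r2=M[208]=20
r7=22+20=42
r2=M[208]=20
r7=42&20=0
r0=208+4=212
r1=1-1=0
CMP r1, #0  (cmp 0,0)
BGT L2: not taken
halt.
Total executed instructions: 35.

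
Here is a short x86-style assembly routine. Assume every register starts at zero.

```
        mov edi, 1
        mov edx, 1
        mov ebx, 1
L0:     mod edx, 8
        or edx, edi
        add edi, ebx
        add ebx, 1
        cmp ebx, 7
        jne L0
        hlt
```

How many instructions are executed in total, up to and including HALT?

40

mov edi, 1 → edi=1
mov edx, 1 → edx=1
mov ebx, 1 → ebx=1
mod edx, 8 → edx=1%8=1
or edx, edi → edx=1|1=1
add edi, ebx → edi=1+1=2
add ebx, 1 → ebx=1+1=2
cmp ebx, 7  (cmp 2,7)
jne L0: taken
mod edx, 8 → edx=1%8=1
or edx, edi → edx=1|2=3
add edi, ebx → edi=2+2=4
add ebx, 1 → ebx=2+1=3
cmp ebx, 7  (cmp 3,7)
jne L0: taken
mod edx, 8 → edx=3%8=3
or edx, edi → edx=3|4=7
add edi, ebx → edi=4+3=7
add ebx, 1 → ebx=3+1=4
cmp ebx, 7  (cmp 4,7)
jne L0: taken
mod edx, 8 → edx=7%8=7
or edx, edi → edx=7|7=7
add edi, ebx → edi=7+4=11
add ebx, 1 → ebx=4+1=5
cmp ebx, 7  (cmp 5,7)
jne L0: taken
mod edx, 8 → edx=7%8=7
or edx, edi → edx=7|11=15
add edi, ebx → edi=11+5=16
add ebx, 1 → ebx=5+1=6
cmp ebx, 7  (cmp 6,7)
jne L0: taken
mod edx, 8 → edx=15%8=7
or edx, edi → edx=7|16=23
add edi, ebx → edi=16+6=22
add ebx, 1 → ebx=6+1=7
cmp ebx, 7  (cmp 7,7)
jne L0: not taken
halt.
Total executed instructions: 40.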